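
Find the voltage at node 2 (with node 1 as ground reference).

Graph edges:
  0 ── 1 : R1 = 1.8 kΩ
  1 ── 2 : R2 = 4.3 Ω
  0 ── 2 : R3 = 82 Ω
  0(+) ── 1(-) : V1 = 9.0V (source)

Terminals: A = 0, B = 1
Nodal analysis, taking node 1 as the 0 V reference.
Source V1 fixes V_0 = 9 V.
KCL at each unknown node (sum of currents leaving = 0; resistances in Ω):
  Node 2: (V_2 - 0)/4.3 + (V_2 - 9)/82 = 0
Collecting terms: 0.2448 × V_2 = 0.1098  =>  V_2 = 0.4484 V
The requested potential is V_2 = 0.4484 V.

Final answer: V_2 = 0.4484 V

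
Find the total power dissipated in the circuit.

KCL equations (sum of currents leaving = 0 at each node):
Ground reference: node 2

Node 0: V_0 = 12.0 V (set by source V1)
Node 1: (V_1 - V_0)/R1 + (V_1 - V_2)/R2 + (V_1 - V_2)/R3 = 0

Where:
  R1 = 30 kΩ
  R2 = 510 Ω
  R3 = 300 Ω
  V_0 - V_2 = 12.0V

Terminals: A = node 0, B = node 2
Nodal analysis, taking node 2 as the 0 V reference.
Source V1 fixes V_0 = 12 V.
KCL at each unknown node (sum of currents leaving = 0; resistances in Ω):
  Node 1: (V_1 - 12)/30000 + (V_1 - 0)/510 + (V_1 - 0)/300 = 0
Collecting terms: 0.005327 × V_1 = 0.0004  =>  V_1 = 0.07508 V
Power in each resistor, P = (ΔV)²/R:
  P_R1 = (12 - 0.07508)²/30000 = 0.00474 W
  P_R2 = (0.07508 - 0)²/510 = 0.00001105 W
  P_R3 = (0.07508 - 0)²/300 = 0.00001879 W
P_total = P_R1 + P_R2 + P_R3 = 0.00477 W

Final answer: 0.00477 W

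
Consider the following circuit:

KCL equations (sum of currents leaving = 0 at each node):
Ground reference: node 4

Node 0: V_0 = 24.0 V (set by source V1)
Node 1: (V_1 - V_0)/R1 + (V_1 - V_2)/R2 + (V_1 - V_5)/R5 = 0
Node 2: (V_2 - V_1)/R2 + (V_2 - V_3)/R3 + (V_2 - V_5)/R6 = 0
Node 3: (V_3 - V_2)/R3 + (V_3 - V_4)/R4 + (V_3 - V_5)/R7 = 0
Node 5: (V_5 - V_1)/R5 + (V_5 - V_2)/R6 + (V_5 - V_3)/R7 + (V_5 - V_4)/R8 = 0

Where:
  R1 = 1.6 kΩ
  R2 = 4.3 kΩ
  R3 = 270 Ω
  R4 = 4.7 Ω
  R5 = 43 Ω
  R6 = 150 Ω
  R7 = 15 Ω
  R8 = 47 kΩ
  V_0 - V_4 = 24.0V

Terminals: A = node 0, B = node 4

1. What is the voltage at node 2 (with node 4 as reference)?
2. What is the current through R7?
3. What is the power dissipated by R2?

Nodal analysis, taking node 4 as the 0 V reference.
Source V1 fixes V_0 = 24 V.
KCL at each unknown node (sum of currents leaving = 0; resistances in Ω):
  Node 1: (V_1 - 24)/1600 + (V_1 - V_2)/4300 + (V_1 - V_5)/43 = 0
  Node 2: (V_2 - V_1)/4300 + (V_2 - V_3)/270 + (V_2 - V_5)/150 = 0
  Node 3: (V_3 - V_2)/270 + (V_3 - 0)/4.7 + (V_3 - V_5)/15 = 0
  Node 5: (V_5 - V_1)/43 + (V_5 - V_2)/150 + (V_5 - V_3)/15 + (V_5 - 0)/47000 = 0
Collecting terms (coefficients in siemens):
  0.02411·V_1 - 0.0002326·V_2 - 0.02326·V_5 = 0.015
  0.0106·V_2 - 0.0002326·V_1 - 0.003704·V_3 - 0.006667·V_5 = 0
  0.2831·V_3 - 0.003704·V_2 - 0.06667·V_5 = 0
  0.09661·V_5 - 0.02326·V_1 - 0.006667·V_2 - 0.06667·V_3 = 0
Solving these 4 simultaneous equations (Gaussian elimination) gives:
  V_1 = 0.8905 V, V_2 = 0.2169 V, V_3 = 0.06786 V, V_5 = 0.2761 V
Part 1:
  Read off the nodal solution: V_2 = 0.2169 V
Part 2:
  I_R7 = (V_3 - V_5)/R7 = (0.06786 - 0.2761)/15 = -0.01389 A
  Magnitude: I_R7 = 0.01389 A
Part 3:
  I_R2 = (V_1 - V_2)/R2 = (0.8905 - 0.2169)/4300 = 0.0001567 A
  P_R2 = I_R2² × R2 = (0.0001567)² × 4300 = 0.0001055 W

Final answers:
1. V_2 = 0.2169 V
2. I_R7 = 0.01389 A
3. P_R2 = 0.0001055 W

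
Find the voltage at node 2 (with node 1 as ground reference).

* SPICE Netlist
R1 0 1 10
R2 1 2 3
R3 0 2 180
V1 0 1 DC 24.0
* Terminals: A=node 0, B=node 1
Nodal analysis, taking node 1 as the 0 V reference.
Source V1 fixes V_0 = 24 V.
KCL at each unknown node (sum of currents leaving = 0; resistances in Ω):
  Node 2: (V_2 - 0)/3 + (V_2 - 24)/180 = 0
Collecting terms: 0.3389 × V_2 = 0.1333  =>  V_2 = 0.3934 V
The requested potential is V_2 = 0.3934 V.

Final answer: V_2 = 0.3934 V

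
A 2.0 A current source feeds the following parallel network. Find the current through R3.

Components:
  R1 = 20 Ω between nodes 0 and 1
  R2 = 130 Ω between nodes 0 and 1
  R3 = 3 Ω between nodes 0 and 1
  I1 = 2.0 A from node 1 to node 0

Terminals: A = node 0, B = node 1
All resistors sit directly between nodes 0 and 1, so they are in parallel and share one voltage V; the full source current 2 A splits among them.
1/R_par = 1/20 + 1/130 + 1/3 = 0.391 S  =>  R_par = 2.557 Ω
V = I × R_par = 2 × 2.557 = 5.115 V
I_R3 = V/R3 = 5.115/3 = 1.705 A

Final answer: 1.705 A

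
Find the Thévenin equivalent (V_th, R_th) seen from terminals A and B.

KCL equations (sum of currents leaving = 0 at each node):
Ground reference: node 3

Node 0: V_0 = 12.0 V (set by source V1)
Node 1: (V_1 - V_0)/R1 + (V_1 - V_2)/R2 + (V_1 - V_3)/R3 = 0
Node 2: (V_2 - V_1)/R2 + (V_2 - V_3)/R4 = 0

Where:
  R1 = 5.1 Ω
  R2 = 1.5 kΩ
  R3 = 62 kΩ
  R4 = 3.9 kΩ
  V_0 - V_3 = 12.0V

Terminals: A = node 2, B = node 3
Step 1 — V_th is the open-circuit voltage V_A - V_B (nothing connected across the terminals).
Nodal analysis, taking node 3 as the 0 V reference.
Source V1 fixes V_0 = 12 V.
KCL at each unknown node (sum of currents leaving = 0; resistances in Ω):
  Node 1: (V_1 - 12)/5.1 + (V_1 - V_2)/1500 + (V_1 - 0)/62000 = 0
  Node 2: (V_2 - V_1)/1500 + (V_2 - 0)/3900 = 0
Collecting terms (coefficients in siemens):
  0.1968·V_1 - 0.0006667·V_2 = 2.353
  0.0009231·V_2 - 0.0006667·V_1 = 0
Determinant D = (0.1968)(0.0009231) - (-0.0006667)(-0.0006667) = 0.0001812
V_1 = [(2.353)(0.0009231) - (-0.0006667)(0)]/D = 11.99 V
V_2 = [(0.1968)(0) - (2.353)(-0.0006667)]/D = 8.658 V
V_th = V_2 - V_3 = 8.658 - 0 = 8.658 V
Step 2 — R_th: zero the source — replace V1 by a short circuit (node 3 merges into node 0) — and find the resistance seen between A (node 2) and B (node 0).
Reduce the network between node 2 (A) and node 0 (B) by series/parallel combination:
  Rp1 = R1 ‖ R3 (parallel, both between nodes 0 and 1) = 1/(1/5.1 + 1/62000) = 5.1 Ω
  Rs1 = R2 + Rp1 (series, joined only at node 1) = 1500 + 5.1 = 1505 Ω
  Rp2 = R4 ‖ Rs1 (parallel, both between nodes 0 and 2) = 1/(1/3900 + 1/1505) = 1086 Ω
R_th = 1.086 kΩ

Final answer: V_th = 8.658 V, R_th = 1.086 kΩ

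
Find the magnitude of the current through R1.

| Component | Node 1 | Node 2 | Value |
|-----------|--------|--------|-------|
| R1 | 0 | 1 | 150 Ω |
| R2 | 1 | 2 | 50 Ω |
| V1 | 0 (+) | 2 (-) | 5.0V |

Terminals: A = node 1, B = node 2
Nodal analysis, taking node 2 as the 0 V reference.
Source V1 fixes V_0 = 5 V.
KCL at each unknown node (sum of currents leaving = 0; resistances in Ω):
  Node 1: (V_1 - 5)/150 + (V_1 - 0)/50 = 0
Collecting terms: 0.02667 × V_1 = 0.03333  =>  V_1 = 1.25 V
I_R1 = (V_0 - V_1)/R1 = (5 - 1.25)/150 = 0.025 A
|I_R1| = 0.025 A

Final answer: |I_R1| = 0.025 A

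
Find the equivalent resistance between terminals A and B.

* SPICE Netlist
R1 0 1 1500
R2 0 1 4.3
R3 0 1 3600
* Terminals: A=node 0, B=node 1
Reduce the network between node 0 (A) and node 1 (B) by series/parallel combination:
  Rp1 = R1 ‖ R2 ‖ R3 (parallel, all between nodes 0 and 1) = 1/(1/1500 + 1/4.3 + 1/3600) = 4.283 Ω
R_eq = 4.283 Ω

Final answer: 4.283 Ω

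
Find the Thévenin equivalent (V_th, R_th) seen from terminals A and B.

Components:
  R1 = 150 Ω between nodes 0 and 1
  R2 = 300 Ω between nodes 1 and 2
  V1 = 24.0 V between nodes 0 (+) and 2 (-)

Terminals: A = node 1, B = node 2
Step 1 — V_th is the open-circuit voltage V_A - V_B (nothing connected across the terminals).
Nodal analysis, taking node 2 as the 0 V reference.
Source V1 fixes V_0 = 24 V.
KCL at each unknown node (sum of currents leaving = 0; resistances in Ω):
  Node 1: (V_1 - 24)/150 + (V_1 - 0)/300 = 0
Collecting terms: 0.01 × V_1 = 0.16  =>  V_1 = 16 V
V_th = V_1 - V_2 = 16 - 0 = 16 V
Step 2 — R_th: zero the source — replace V1 by a short circuit (node 2 merges into node 0) — and find the resistance seen between A (node 1) and B (node 0).
Reduce the network between node 1 (A) and node 0 (B) by series/parallel combination:
  Rp1 = R1 ‖ R2 (parallel, both between nodes 0 and 1) = 1/(1/150 + 1/300) = 100 Ω
R_th = 100 Ω

Final answer: V_th = 16 V, R_th = 100 Ω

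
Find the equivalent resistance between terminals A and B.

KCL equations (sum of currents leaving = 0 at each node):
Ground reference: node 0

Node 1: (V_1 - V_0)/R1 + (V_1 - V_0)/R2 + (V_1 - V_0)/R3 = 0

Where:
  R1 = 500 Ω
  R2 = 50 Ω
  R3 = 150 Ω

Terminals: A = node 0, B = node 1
Reduce the network between node 0 (A) and node 1 (B) by series/parallel combination:
  Rp1 = R1 ‖ R2 ‖ R3 (parallel, all between nodes 0 and 1) = 1/(1/500 + 1/50 + 1/150) = 34.88 Ω
R_eq = 34.88 Ω

Final answer: 34.88 Ω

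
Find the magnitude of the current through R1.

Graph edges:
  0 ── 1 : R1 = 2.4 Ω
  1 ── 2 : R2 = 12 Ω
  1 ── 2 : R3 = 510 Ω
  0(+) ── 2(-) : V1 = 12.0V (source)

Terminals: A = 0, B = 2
Nodal analysis, taking node 2 as the 0 V reference.
Source V1 fixes V_0 = 12 V.
KCL at each unknown node (sum of currents leaving = 0; resistances in Ω):
  Node 1: (V_1 - 12)/2.4 + (V_1 - 0)/12 + (V_1 - 0)/510 = 0
Collecting terms: 0.502 × V_1 = 5  =>  V_1 = 9.961 V
I_R1 = (V_0 - V_1)/R1 = (12 - 9.961)/2.4 = 0.8496 A
|I_R1| = 0.8496 A

Final answer: |I_R1| = 0.8496 A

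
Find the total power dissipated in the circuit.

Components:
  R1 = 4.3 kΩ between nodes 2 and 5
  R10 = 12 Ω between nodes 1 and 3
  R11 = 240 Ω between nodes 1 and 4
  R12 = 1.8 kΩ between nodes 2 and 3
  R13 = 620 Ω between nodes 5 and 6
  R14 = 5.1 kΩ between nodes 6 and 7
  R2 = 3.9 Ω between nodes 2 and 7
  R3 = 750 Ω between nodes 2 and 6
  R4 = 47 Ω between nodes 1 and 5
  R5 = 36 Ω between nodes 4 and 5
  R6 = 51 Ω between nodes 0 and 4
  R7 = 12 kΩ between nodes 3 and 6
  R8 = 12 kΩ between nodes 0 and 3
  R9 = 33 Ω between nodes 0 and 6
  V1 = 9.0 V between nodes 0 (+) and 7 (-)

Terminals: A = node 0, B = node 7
Nodal analysis, taking node 7 as the 0 V reference.
Source V1 fixes V_0 = 9 V.
KCL at each unknown node (sum of currents leaving = 0; resistances in Ω):
  Node 1: (V_1 - V_5)/47 + (V_1 - V_3)/12 + (V_1 - V_4)/240 = 0
  Node 2: (V_2 - V_5)/4300 + (V_2 - 0)/3.9 + (V_2 - V_6)/750 + (V_2 - V_3)/1800 = 0
  Node 3: (V_3 - V_6)/12000 + (V_3 - 9)/12000 + (V_3 - V_1)/12 + (V_3 - V_2)/1800 = 0
  Node 4: (V_4 - V_5)/36 + (V_4 - 9)/51 + (V_4 - V_1)/240 = 0
  Node 5: (V_5 - V_2)/4300 + (V_5 - V_1)/47 + (V_5 - V_4)/36 + (V_5 - V_6)/620 = 0
  Node 6: (V_6 - V_2)/750 + (V_6 - V_3)/12000 + (V_6 - 9)/33 + (V_6 - V_5)/620 + (V_6 - 0)/5100 = 0
Collecting terms (coefficients in siemens):
  0.1088·V_1 - 0.08333·V_3 - 0.004167·V_4 - 0.02128·V_5 = 0
  0.2585·V_2 - 0.0005556·V_3 - 0.0002326·V_5 - 0.001333·V_6 = 0
  0.08406·V_3 - 0.08333·V_1 - 0.0005556·V_2 - 0.00008333·V_6 = 0.00075
  0.05155·V_4 - 0.004167·V_1 - 0.02778·V_5 = 0.1765
  0.0509·V_5 - 0.02128·V_1 - 0.0002326·V_2 - 0.02778·V_4 - 0.001613·V_6 = 0
  0.03353·V_6 - 0.001333·V_2 - 0.00008333·V_3 - 0.001613·V_5 = 0.2727
Solving these 6 simultaneous equations (Gaussian elimination) gives:
  V_1 = 8.35 V, V_2 = 0.06965 V, V_3 = 8.297 V, V_4 = 8.677 V
  V_5 = 8.498 V, V_6 = 8.566 V
Power in each resistor, P = (ΔV)²/R:
  P_R1 = (0.06965 - 8.498)²/4300 = 0.01652 W
  P_R2 = (0.06965 - 0)²/3.9 = 0.001244 W
  P_R3 = (0.06965 - 8.566)²/750 = 0.09626 W
  P_R4 = (8.35 - 8.498)²/47 = 0.0004604 W
  P_R5 = (8.677 - 8.498)²/36 = 0.0008923 W
  P_R6 = (9 - 8.677)²/51 = 0.002049 W
  P_R7 = (8.297 - 8.566)²/12000 = 0.000006065 W
  P_R8 = (9 - 8.297)²/12000 = 0.00004124 W
  P_R9 = (9 - 8.566)²/33 = 0.0057 W
  P_R10 = (8.35 - 8.297)²/12 = 0.0002419 W
  P_R11 = (8.35 - 8.677)²/240 = 0.0004437 W
  P_R12 = (0.06965 - 8.297)²/1800 = 0.0376 W
  P_R13 = (8.498 - 8.566)²/620 = 0.000007635 W
  P_R14 = (8.566 - 0)²/5100 = 0.01439 W
P_total = P_R1 + P_R2 + P_R3 + P_R4 + P_R5 + P_R6 + P_R7 + P_R8 + P_R9 + P_R10 + P_R11 + P_R12 + P_R13 + P_R14 = 0.1759 W

Final answer: 0.1759 W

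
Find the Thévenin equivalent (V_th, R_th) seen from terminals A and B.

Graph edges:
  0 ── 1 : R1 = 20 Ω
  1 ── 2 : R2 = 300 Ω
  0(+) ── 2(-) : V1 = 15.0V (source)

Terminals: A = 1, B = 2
Step 1 — V_th is the open-circuit voltage V_A - V_B (nothing connected across the terminals).
Nodal analysis, taking node 2 as the 0 V reference.
Source V1 fixes V_0 = 15 V.
KCL at each unknown node (sum of currents leaving = 0; resistances in Ω):
  Node 1: (V_1 - 15)/20 + (V_1 - 0)/300 = 0
Collecting terms: 0.05333 × V_1 = 0.75  =>  V_1 = 14.06 V
V_th = V_1 - V_2 = 14.06 - 0 = 14.06 V
Step 2 — R_th: zero the source — replace V1 by a short circuit (node 2 merges into node 0) — and find the resistance seen between A (node 1) and B (node 0).
Reduce the network between node 1 (A) and node 0 (B) by series/parallel combination:
  Rp1 = R1 ‖ R2 (parallel, both between nodes 0 and 1) = 1/(1/20 + 1/300) = 18.75 Ω
R_th = 18.75 Ω

Final answer: V_th = 14.06 V, R_th = 18.75 Ω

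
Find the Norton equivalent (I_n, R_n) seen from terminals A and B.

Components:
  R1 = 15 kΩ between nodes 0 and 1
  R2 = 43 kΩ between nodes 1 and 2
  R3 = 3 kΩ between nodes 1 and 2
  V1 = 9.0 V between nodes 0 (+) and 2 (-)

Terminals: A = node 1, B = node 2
Find the Thévenin equivalent first; then I_n = V_th/R_th and R_n = R_th.
Step 1 — V_th is the open-circuit voltage V_A - V_B (nothing connected across the terminals).
Nodal analysis, taking node 2 as the 0 V reference.
Source V1 fixes V_0 = 9 V.
KCL at each unknown node (sum of currents leaving = 0; resistances in Ω):
  Node 1: (V_1 - 9)/15000 + (V_1 - 0)/43000 + (V_1 - 0)/3000 = 0
Collecting terms: 0.0004233 × V_1 = 0.0006  =>  V_1 = 1.418 V
V_th = V_1 - V_2 = 1.418 - 0 = 1.418 V
Step 2 — R_th: zero the source — replace V1 by a short circuit (node 2 merges into node 0) — and find the resistance seen between A (node 1) and B (node 0).
Reduce the network between node 1 (A) and node 0 (B) by series/parallel combination:
  Rp1 = R1 ‖ R2 ‖ R3 (parallel, all between nodes 0 and 1) = 1/(1/15000 + 1/43000 + 1/3000) = 2363 Ω
R_th = 2.363 kΩ
I_n = V_th/R_th = 1.418/2363 = 0.0006 A, and R_n = R_th = 2.363 kΩ

Final answer: I_n = 0.0006 A, R_n = 2.363 kΩ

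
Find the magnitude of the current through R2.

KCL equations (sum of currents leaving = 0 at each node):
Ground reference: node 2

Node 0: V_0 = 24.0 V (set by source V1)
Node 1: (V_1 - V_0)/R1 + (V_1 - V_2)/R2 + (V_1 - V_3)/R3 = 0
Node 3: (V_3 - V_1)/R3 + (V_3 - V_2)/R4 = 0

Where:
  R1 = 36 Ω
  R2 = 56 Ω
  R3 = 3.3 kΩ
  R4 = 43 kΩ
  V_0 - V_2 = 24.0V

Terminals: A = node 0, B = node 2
Nodal analysis, taking node 2 as the 0 V reference.
Source V1 fixes V_0 = 24 V.
KCL at each unknown node (sum of currents leaving = 0; resistances in Ω):
  Node 1: (V_1 - 24)/36 + (V_1 - 0)/56 + (V_1 - V_3)/3300 = 0
  Node 3: (V_3 - V_1)/3300 + (V_3 - 0)/43000 = 0
Collecting terms (coefficients in siemens):
  0.04594·V_1 - 0.000303·V_3 = 0.6667
  0.0003263·V_3 - 0.000303·V_1 = 0
Determinant D = (0.04594)(0.0003263) - (-0.000303)(-0.000303) = 0.0000149
V_1 = [(0.6667)(0.0003263) - (-0.000303)(0)]/D = 14.6 V
V_3 = [(0.04594)(0) - (0.6667)(-0.000303)]/D = 13.56 V
I_R2 = (V_1 - V_2)/R2 = (14.6 - 0)/56 = 0.2607 A
|I_R2| = 0.2607 A

Final answer: |I_R2| = 0.2607 A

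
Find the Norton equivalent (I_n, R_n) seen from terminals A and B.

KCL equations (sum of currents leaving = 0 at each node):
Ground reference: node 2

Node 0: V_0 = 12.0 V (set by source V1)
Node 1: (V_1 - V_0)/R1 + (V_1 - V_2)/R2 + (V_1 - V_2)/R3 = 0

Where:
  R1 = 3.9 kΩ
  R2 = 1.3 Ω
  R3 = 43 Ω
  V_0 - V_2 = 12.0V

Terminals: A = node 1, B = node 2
Find the Thévenin equivalent first; then I_n = V_th/R_th and R_n = R_th.
Step 1 — V_th is the open-circuit voltage V_A - V_B (nothing connected across the terminals).
Nodal analysis, taking node 2 as the 0 V reference.
Source V1 fixes V_0 = 12 V.
KCL at each unknown node (sum of currents leaving = 0; resistances in Ω):
  Node 1: (V_1 - 12)/3900 + (V_1 - 0)/1.3 + (V_1 - 0)/43 = 0
Collecting terms: 0.7927 × V_1 = 0.003077  =>  V_1 = 0.003881 V
V_th = V_1 - V_2 = 0.003881 - 0 = 0.003881 V
Step 2 — R_th: zero the source — replace V1 by a short circuit (node 2 merges into node 0) — and find the resistance seen between A (node 1) and B (node 0).
Reduce the network between node 1 (A) and node 0 (B) by series/parallel combination:
  Rp1 = R1 ‖ R2 ‖ R3 (parallel, all between nodes 0 and 1) = 1/(1/3900 + 1/1.3 + 1/43) = 1.261 Ω
R_th = 1.261 Ω
I_n = V_th/R_th = 0.003881/1.261 = 0.003077 A, and R_n = R_th = 1.261 Ω

Final answer: I_n = 0.003077 A, R_n = 1.261 Ω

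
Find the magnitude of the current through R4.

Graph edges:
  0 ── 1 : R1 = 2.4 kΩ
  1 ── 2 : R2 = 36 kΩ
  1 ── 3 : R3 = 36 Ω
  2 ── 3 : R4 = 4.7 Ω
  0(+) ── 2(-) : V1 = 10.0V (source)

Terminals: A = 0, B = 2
Nodal analysis, taking node 2 as the 0 V reference.
Source V1 fixes V_0 = 10 V.
KCL at each unknown node (sum of currents leaving = 0; resistances in Ω):
  Node 1: (V_1 - 10)/2400 + (V_1 - 0)/36000 + (V_1 - V_3)/36 = 0
  Node 3: (V_3 - V_1)/36 + (V_3 - 0)/4.7 = 0
Collecting terms (coefficients in siemens):
  0.02822·V_1 - 0.02778·V_3 = 0.004167
  0.2405·V_3 - 0.02778·V_1 = 0
Determinant D = (0.02822)(0.2405) - (-0.02778)(-0.02778) = 0.006017
V_1 = [(0.004167)(0.2405) - (-0.02778)(0)]/D = 0.1666 V
V_3 = [(0.02822)(0) - (0.004167)(-0.02778)]/D = 0.01924 V
I_R4 = (V_2 - V_3)/R4 = (0 - 0.01924)/4.7 = -0.004093 A
|I_R4| = 0.004093 A

Final answer: |I_R4| = 0.004093 A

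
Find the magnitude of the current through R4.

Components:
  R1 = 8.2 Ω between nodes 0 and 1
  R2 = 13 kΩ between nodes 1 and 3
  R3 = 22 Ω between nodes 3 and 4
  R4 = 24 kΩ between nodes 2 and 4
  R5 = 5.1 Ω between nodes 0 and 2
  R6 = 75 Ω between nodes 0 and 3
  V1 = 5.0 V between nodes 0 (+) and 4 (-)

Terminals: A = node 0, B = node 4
Nodal analysis, taking node 4 as the 0 V reference.
Source V1 fixes V_0 = 5 V.
KCL at each unknown node (sum of currents leaving = 0; resistances in Ω):
  Node 1: (V_1 - 5)/8.2 + (V_1 - V_3)/13000 = 0
  Node 2: (V_2 - 0)/24000 + (V_2 - 5)/5.1 = 0
  Node 3: (V_3 - V_1)/13000 + (V_3 - 0)/22 + (V_3 - 5)/75 = 0
Collecting terms (coefficients in siemens):
  0.122·V_1 - 0.00007692·V_3 = 0.6098
  0.1961·V_2 = 0.9804
  0.05886·V_3 - 0.00007692·V_1 = 0.06667
Solving these 3 simultaneous equations (Gaussian elimination) gives:
  V_1 = 4.998 V, V_2 = 4.999 V, V_3 = 1.139 V
I_R4 = (V_2 - V_4)/R4 = (4.999 - 0)/24000 = 0.0002083 A
|I_R4| = 0.0002083 A

Final answer: |I_R4| = 0.0002083 A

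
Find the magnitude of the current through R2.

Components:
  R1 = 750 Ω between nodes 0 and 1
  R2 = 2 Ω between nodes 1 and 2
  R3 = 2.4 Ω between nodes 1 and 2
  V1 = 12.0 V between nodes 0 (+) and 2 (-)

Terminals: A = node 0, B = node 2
Nodal analysis, taking node 2 as the 0 V reference.
Source V1 fixes V_0 = 12 V.
KCL at each unknown node (sum of currents leaving = 0; resistances in Ω):
  Node 1: (V_1 - 12)/750 + (V_1 - 0)/2 + (V_1 - 0)/2.4 = 0
Collecting terms: 0.918 × V_1 = 0.016  =>  V_1 = 0.01743 V
I_R2 = (V_1 - V_2)/R2 = (0.01743 - 0)/2 = 0.008715 A
|I_R2| = 0.008715 A

Final answer: |I_R2| = 0.008715 A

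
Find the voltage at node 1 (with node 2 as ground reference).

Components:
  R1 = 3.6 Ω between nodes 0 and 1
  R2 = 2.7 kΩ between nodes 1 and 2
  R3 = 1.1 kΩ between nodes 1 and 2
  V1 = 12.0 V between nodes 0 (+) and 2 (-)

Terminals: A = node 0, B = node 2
Nodal analysis, taking node 2 as the 0 V reference.
Source V1 fixes V_0 = 12 V.
KCL at each unknown node (sum of currents leaving = 0; resistances in Ω):
  Node 1: (V_1 - 12)/3.6 + (V_1 - 0)/2700 + (V_1 - 0)/1100 = 0
Collecting terms: 0.2791 × V_1 = 3.333  =>  V_1 = 11.94 V
The requested potential is V_1 = 11.94 V.

Final answer: V_1 = 11.94 V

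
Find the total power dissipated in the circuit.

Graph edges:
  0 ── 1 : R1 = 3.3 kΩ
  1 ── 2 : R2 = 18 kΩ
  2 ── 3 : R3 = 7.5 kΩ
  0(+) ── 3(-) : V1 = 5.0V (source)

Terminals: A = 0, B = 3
Nodal analysis, taking node 3 as the 0 V reference.
Source V1 fixes V_0 = 5 V.
KCL at each unknown node (sum of currents leaving = 0; resistances in Ω):
  Node 1: (V_1 - 5)/3300 + (V_1 - V_2)/18000 = 0
  Node 2: (V_2 - V_1)/18000 + (V_2 - 0)/7500 = 0
Collecting terms (coefficients in siemens):
  0.0003586·V_1 - 0.00005556·V_2 = 0.001515
  0.0001889·V_2 - 0.00005556·V_1 = 0
Determinant D = (0.0003586)(0.0001889) - (-0.00005556)(-0.00005556) = 0.00000006465
V_1 = [(0.001515)(0.0001889) - (-0.00005556)(0)]/D = 4.427 V
V_2 = [(0.0003586)(0) - (0.001515)(-0.00005556)]/D = 1.302 V
Power in each resistor, P = (ΔV)²/R:
  P_R1 = (5 - 4.427)²/3300 = 0.00009946 W
  P_R2 = (4.427 - 1.302)²/18000 = 0.0005425 W
  P_R3 = (1.302 - 0)²/7500 = 0.0002261 W
P_total = P_R1 + P_R2 + P_R3 = 0.0008681 W

Final answer: 0.0008681 W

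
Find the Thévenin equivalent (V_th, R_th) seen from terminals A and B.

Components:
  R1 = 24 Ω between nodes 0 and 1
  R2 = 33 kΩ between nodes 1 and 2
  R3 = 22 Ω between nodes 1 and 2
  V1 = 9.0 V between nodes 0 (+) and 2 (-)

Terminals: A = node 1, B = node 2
Step 1 — V_th is the open-circuit voltage V_A - V_B (nothing connected across the terminals).
Nodal analysis, taking node 2 as the 0 V reference.
Source V1 fixes V_0 = 9 V.
KCL at each unknown node (sum of currents leaving = 0; resistances in Ω):
  Node 1: (V_1 - 9)/24 + (V_1 - 0)/33000 + (V_1 - 0)/22 = 0
Collecting terms: 0.08715 × V_1 = 0.375  =>  V_1 = 4.303 V
V_th = V_1 - V_2 = 4.303 - 0 = 4.303 V
Step 2 — R_th: zero the source — replace V1 by a short circuit (node 2 merges into node 0) — and find the resistance seen between A (node 1) and B (node 0).
Reduce the network between node 1 (A) and node 0 (B) by series/parallel combination:
  Rp1 = R1 ‖ R2 ‖ R3 (parallel, all between nodes 0 and 1) = 1/(1/24 + 1/33000 + 1/22) = 11.47 Ω
R_th = 11.47 Ω

Final answer: V_th = 4.303 V, R_th = 11.47 Ω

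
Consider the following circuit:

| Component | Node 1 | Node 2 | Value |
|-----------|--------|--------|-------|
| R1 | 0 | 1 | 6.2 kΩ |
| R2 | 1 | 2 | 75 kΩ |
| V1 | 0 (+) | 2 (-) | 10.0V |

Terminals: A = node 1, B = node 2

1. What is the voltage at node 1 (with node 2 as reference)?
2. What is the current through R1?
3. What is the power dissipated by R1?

Nodal analysis, taking node 2 as the 0 V reference.
Source V1 fixes V_0 = 10 V.
KCL at each unknown node (sum of currents leaving = 0; resistances in Ω):
  Node 1: (V_1 - 10)/6200 + (V_1 - 0)/75000 = 0
Collecting terms: 0.0001746 × V_1 = 0.001613  =>  V_1 = 9.236 V
Part 1:
  Read off the nodal solution: V_1 = 9.236 V
Part 2:
  I_R1 = (V_0 - V_1)/R1 = (10 - 9.236)/6200 = 0.0001232 A
  Magnitude: I_R1 = 0.0001232 A
Part 3:
  I_R1 = (V_0 - V_1)/R1 = (10 - 9.236)/6200 = 0.0001232 A
  P_R1 = I_R1² × R1 = (0.0001232)² × 6200 = 0.00009403 W

Final answers:
1. V_1 = 9.236 V
2. I_R1 = 0.0001232 A
3. P_R1 = 9.403e-05 W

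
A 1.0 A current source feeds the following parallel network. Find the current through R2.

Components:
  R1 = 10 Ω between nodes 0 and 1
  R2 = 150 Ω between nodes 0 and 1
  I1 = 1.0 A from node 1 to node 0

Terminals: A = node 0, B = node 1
All resistors sit directly between nodes 0 and 1, so they are in parallel and share one voltage V; the full source current 1 A splits among them.
1/R_par = 1/10 + 1/150 = 0.1067 S  =>  R_par = 9.375 Ω
V = I × R_par = 1 × 9.375 = 9.375 V
I_R2 = V/R2 = 9.375/150 = 0.0625 A

Final answer: 0.0625 A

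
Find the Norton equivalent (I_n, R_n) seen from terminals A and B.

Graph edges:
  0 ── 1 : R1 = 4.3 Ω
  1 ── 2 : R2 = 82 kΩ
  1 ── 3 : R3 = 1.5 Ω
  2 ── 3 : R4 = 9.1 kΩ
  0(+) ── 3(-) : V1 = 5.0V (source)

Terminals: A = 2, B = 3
Find the Thévenin equivalent first; then I_n = V_th/R_th and R_n = R_th.
Step 1 — V_th is the open-circuit voltage V_A - V_B (nothing connected across the terminals).
Nodal analysis, taking node 3 as the 0 V reference.
Source V1 fixes V_0 = 5 V.
KCL at each unknown node (sum of currents leaving = 0; resistances in Ω):
  Node 1: (V_1 - 5)/4.3 + (V_1 - V_2)/82000 + (V_1 - 0)/1.5 = 0
  Node 2: (V_2 - V_1)/82000 + (V_2 - 0)/9100 = 0
Collecting terms (coefficients in siemens):
  0.8992·V_1 - 0.0000122·V_2 = 1.163
  0.0001221·V_2 - 0.0000122·V_1 = 0
Determinant D = (0.8992)(0.0001221) - (-0.0000122)(-0.0000122) = 0.0001098
V_1 = [(1.163)(0.0001221) - (-0.0000122)(0)]/D = 1.293 V
V_2 = [(0.8992)(0) - (1.163)(-0.0000122)]/D = 0.1292 V
V_th = V_2 - V_3 = 0.1292 - 0 = 0.1292 V
Step 2 — R_th: zero the source — replace V1 by a short circuit (node 3 merges into node 0) — and find the resistance seen between A (node 2) and B (node 0).
Reduce the network between node 2 (A) and node 0 (B) by series/parallel combination:
  Rp1 = R1 ‖ R3 (parallel, both between nodes 0 and 1) = 1/(1/4.3 + 1/1.5) = 1.112 Ω
  Rs1 = R2 + Rp1 (series, joined only at node 1) = 82000 + 1.112 = 82000 Ω
  Rp2 = R4 ‖ Rs1 (parallel, both between nodes 0 and 2) = 1/(1/9100 + 1/82000) = 8191 Ω
R_th = 8.191 kΩ
I_n = V_th/R_th = 0.1292/8191 = 0.00001577 A, and R_n = R_th = 8.191 kΩ

Final answer: I_n = 1.577e-05 A, R_n = 8.191 kΩ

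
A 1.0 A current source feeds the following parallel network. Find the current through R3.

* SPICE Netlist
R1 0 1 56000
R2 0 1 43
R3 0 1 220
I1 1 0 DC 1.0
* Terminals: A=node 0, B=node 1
All resistors sit directly between nodes 0 and 1, so they are in parallel and share one voltage V; the full source current 1 A splits among them.
1/R_par = 1/56000 + 1/43 + 1/220 = 0.02782 S  =>  R_par = 35.95 Ω
V = I × R_par = 1 × 35.95 = 35.95 V
I_R3 = V/R3 = 35.95/220 = 0.1634 A

Final answer: 0.1634 A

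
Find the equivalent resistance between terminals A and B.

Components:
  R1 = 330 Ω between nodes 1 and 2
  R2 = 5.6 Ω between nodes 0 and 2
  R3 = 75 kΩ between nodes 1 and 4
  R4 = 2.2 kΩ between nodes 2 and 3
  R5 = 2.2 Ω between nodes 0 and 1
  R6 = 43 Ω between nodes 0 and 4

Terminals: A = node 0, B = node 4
Reduce the network between node 0 (A) and node 4 (B) by series/parallel combination:
  R4 touches the rest of the network only at node 2 (its other end, node 3, goes nowhere), so no current can flow through it — remove it.
  Rs1 = R2 + R1 (series, joined only at node 2) = 5.6 + 330 = 335.6 Ω
  Rp1 = R5 ‖ Rs1 (parallel, both between nodes 0 and 1) = 1/(1/2.2 + 1/335.6) = 2.186 Ω
  Rs2 = R3 + Rp1 (series, joined only at node 1) = 75000 + 2.186 = 75000 Ω
  Rp2 = R6 ‖ Rs2 (parallel, both between nodes 0 and 4) = 1/(1/43 + 1/75000) = 42.98 Ω
R_eq = 42.98 Ω

Final answer: 42.98 Ω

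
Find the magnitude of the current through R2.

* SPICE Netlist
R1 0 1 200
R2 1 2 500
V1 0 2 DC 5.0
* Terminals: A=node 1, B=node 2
Nodal analysis, taking node 2 as the 0 V reference.
Source V1 fixes V_0 = 5 V.
KCL at each unknown node (sum of currents leaving = 0; resistances in Ω):
  Node 1: (V_1 - 5)/200 + (V_1 - 0)/500 = 0
Collecting terms: 0.007 × V_1 = 0.025  =>  V_1 = 3.571 V
I_R2 = (V_1 - V_2)/R2 = (3.571 - 0)/500 = 0.007143 A
|I_R2| = 0.007143 A

Final answer: |I_R2| = 0.007143 A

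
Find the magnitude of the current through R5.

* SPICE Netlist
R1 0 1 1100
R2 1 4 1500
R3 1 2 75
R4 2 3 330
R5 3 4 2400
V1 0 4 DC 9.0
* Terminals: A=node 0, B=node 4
Nodal analysis, taking node 4 as the 0 V reference.
Source V1 fixes V_0 = 9 V.
KCL at each unknown node (sum of currents leaving = 0; resistances in Ω):
  Node 1: (V_1 - 9)/1100 + (V_1 - 0)/1500 + (V_1 - V_2)/75 = 0
  Node 2: (V_2 - V_1)/75 + (V_2 - V_3)/330 = 0
  Node 3: (V_3 - V_2)/330 + (V_3 - 0)/2400 = 0
Collecting terms (coefficients in siemens):
  0.01491·V_1 - 0.01333·V_2 = 0.008182
  0.01636·V_2 - 0.01333·V_1 - 0.00303·V_3 = 0
  0.003447·V_3 - 0.00303·V_2 = 0
Solving these 3 simultaneous equations (Gaussian elimination) gives:
  V_1 = 4.234 V, V_2 = 4.121 V, V_3 = 3.623 V
I_R5 = (V_3 - V_4)/R5 = (3.623 - 0)/2400 = 0.00151 A
|I_R5| = 0.00151 A

Final answer: |I_R5| = 0.00151 A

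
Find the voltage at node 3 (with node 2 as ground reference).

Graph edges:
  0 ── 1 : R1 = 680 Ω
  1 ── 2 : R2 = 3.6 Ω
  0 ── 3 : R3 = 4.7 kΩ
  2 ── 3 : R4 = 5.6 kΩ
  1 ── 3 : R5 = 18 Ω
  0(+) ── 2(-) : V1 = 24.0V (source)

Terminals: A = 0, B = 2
Nodal analysis, taking node 2 as the 0 V reference.
Source V1 fixes V_0 = 24 V.
KCL at each unknown node (sum of currents leaving = 0; resistances in Ω):
  Node 1: (V_1 - 24)/680 + (V_1 - 0)/3.6 + (V_1 - V_3)/18 = 0
  Node 3: (V_3 - 24)/4700 + (V_3 - 0)/5600 + (V_3 - V_1)/18 = 0
Collecting terms (coefficients in siemens):
  0.3348·V_1 - 0.05556·V_3 = 0.03529
  0.05595·V_3 - 0.05556·V_1 = 0.005106
Determinant D = (0.3348)(0.05595) - (-0.05556)(-0.05556) = 0.01564
V_1 = [(0.03529)(0.05595) - (-0.05556)(0.005106)]/D = 0.1443 V
V_3 = [(0.3348)(0.005106) - (0.03529)(-0.05556)]/D = 0.2346 V
The requested potential is V_3 = 0.2346 V.

Final answer: V_3 = 0.2346 V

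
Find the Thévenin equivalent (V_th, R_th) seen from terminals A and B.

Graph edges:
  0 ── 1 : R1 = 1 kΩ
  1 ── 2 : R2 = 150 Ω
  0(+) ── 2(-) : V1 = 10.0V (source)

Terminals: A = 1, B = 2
Step 1 — V_th is the open-circuit voltage V_A - V_B (nothing connected across the terminals).
Nodal analysis, taking node 2 as the 0 V reference.
Source V1 fixes V_0 = 10 V.
KCL at each unknown node (sum of currents leaving = 0; resistances in Ω):
  Node 1: (V_1 - 10)/1000 + (V_1 - 0)/150 = 0
Collecting terms: 0.007667 × V_1 = 0.01  =>  V_1 = 1.304 V
V_th = V_1 - V_2 = 1.304 - 0 = 1.304 V
Step 2 — R_th: zero the source — replace V1 by a short circuit (node 2 merges into node 0) — and find the resistance seen between A (node 1) and B (node 0).
Reduce the network between node 1 (A) and node 0 (B) by series/parallel combination:
  Rp1 = R1 ‖ R2 (parallel, both between nodes 0 and 1) = 1/(1/1000 + 1/150) = 130.4 Ω
R_th = 130.4 Ω

Final answer: V_th = 1.304 V, R_th = 130.4 Ω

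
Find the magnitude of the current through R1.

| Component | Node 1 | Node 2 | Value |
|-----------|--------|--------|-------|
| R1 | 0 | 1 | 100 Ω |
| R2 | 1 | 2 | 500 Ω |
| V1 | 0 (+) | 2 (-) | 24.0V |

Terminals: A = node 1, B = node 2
Nodal analysis, taking node 2 as the 0 V reference.
Source V1 fixes V_0 = 24 V.
KCL at each unknown node (sum of currents leaving = 0; resistances in Ω):
  Node 1: (V_1 - 24)/100 + (V_1 - 0)/500 = 0
Collecting terms: 0.012 × V_1 = 0.24  =>  V_1 = 20 V
I_R1 = (V_0 - V_1)/R1 = (24 - 20)/100 = 0.04 A
|I_R1| = 0.04 A

Final answer: |I_R1| = 0.04 A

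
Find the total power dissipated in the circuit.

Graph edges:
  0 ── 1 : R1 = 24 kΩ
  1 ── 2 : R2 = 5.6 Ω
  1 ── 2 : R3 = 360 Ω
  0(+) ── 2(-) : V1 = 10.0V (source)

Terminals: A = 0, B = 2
Nodal analysis, taking node 2 as the 0 V reference.
Source V1 fixes V_0 = 10 V.
KCL at each unknown node (sum of currents leaving = 0; resistances in Ω):
  Node 1: (V_1 - 10)/24000 + (V_1 - 0)/5.6 + (V_1 - 0)/360 = 0
Collecting terms: 0.1814 × V_1 = 0.0004167  =>  V_1 = 0.002297 V
Power in each resistor, P = (ΔV)²/R:
  P_R1 = (10 - 0.002297)²/24000 = 0.004165 W
  P_R2 = (0.002297 - 0)²/5.6 = 0.0000009422 W
  P_R3 = (0.002297 - 0)²/360 = 0.00000001466 W
P_total = P_R1 + P_R2 + P_R3 = 0.004166 W

Final answer: 0.004166 W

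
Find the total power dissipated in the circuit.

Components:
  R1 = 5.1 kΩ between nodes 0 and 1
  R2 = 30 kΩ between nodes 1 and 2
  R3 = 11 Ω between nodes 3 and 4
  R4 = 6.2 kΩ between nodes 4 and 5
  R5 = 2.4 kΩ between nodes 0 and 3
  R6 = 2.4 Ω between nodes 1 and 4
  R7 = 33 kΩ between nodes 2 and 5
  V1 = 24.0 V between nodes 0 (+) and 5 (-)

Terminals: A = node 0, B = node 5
Nodal analysis, taking node 5 as the 0 V reference.
Source V1 fixes V_0 = 24 V.
KCL at each unknown node (sum of currents leaving = 0; resistances in Ω):
  Node 1: (V_1 - 24)/5100 + (V_1 - V_2)/30000 + (V_1 - V_4)/2.4 = 0
  Node 2: (V_2 - V_1)/30000 + (V_2 - 0)/33000 = 0
  Node 3: (V_3 - V_4)/11 + (V_3 - 24)/2400 = 0
  Node 4: (V_4 - V_3)/11 + (V_4 - 0)/6200 + (V_4 - V_1)/2.4 = 0
Collecting terms (coefficients in siemens):
  0.4169·V_1 - 0.00003333·V_2 - 0.4167·V_4 = 0.004706
  0.00006364·V_2 - 0.00003333·V_1 = 0
  0.09133·V_3 - 0.09091·V_4 = 0.01
  0.5077·V_4 - 0.4167·V_1 - 0.09091·V_3 = 0
Solving these 4 simultaneous equations (Gaussian elimination) gives:
  V_1 = 18.61 V, V_2 = 9.746 V, V_3 = 18.63 V, V_4 = 18.6 V
Power in each resistor, P = (ΔV)²/R:
  P_R1 = (24 - 18.61)²/5100 = 0.005706 W
  P_R2 = (18.61 - 9.746)²/30000 = 0.002617 W
  P_R3 = (18.63 - 18.6)²/11 = 0.0000551 W
  P_R4 = (18.6 - 0)²/6200 = 0.05582 W
  P_R5 = (24 - 18.63)²/2400 = 0.01202 W
  P_R6 = (18.61 - 18.6)²/2.4 = 0.000001395 W
  P_R7 = (9.746 - 0)²/33000 = 0.002878 W
P_total = P_R1 + P_R2 + P_R3 + P_R4 + P_R5 + P_R6 + P_R7 = 0.0791 W

Final answer: 0.0791 W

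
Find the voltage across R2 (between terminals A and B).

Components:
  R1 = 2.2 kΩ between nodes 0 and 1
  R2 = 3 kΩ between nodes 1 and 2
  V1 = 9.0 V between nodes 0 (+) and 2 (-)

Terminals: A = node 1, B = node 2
R1 and R2 are in series across V1 (node 0 → node 1 → node 2), and the output A–B is taken across R2, so this is a voltage divider.
Series current: I = V1/(R1 + R2) = 9/(2200 + 3000) = 9/5200 = 0.001731 A
V_R2 = I × R2 = V1 × R2/(R1 + R2) = 9 × 3000/5200 = 5.192 V

Final answer: 5.192 V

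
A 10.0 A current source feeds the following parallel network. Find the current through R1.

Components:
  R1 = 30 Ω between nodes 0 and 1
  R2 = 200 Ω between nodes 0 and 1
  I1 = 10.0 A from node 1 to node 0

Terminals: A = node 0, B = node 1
All resistors sit directly between nodes 0 and 1, so they are in parallel and share one voltage V; the full source current 10 A splits among them.
1/R_par = 1/30 + 1/200 = 0.03833 S  =>  R_par = 26.09 Ω
V = I × R_par = 10 × 26.09 = 260.9 V
I_R1 = V/R1 = 260.9/30 = 8.696 A

Final answer: 8.696 A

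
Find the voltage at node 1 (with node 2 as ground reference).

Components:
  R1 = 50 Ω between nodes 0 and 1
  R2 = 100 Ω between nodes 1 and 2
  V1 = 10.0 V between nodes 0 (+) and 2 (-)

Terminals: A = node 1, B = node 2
Nodal analysis, taking node 2 as the 0 V reference.
Source V1 fixes V_0 = 10 V.
KCL at each unknown node (sum of currents leaving = 0; resistances in Ω):
  Node 1: (V_1 - 10)/50 + (V_1 - 0)/100 = 0
Collecting terms: 0.03 × V_1 = 0.2  =>  V_1 = 6.667 V
The requested potential is V_1 = 6.667 V.

Final answer: V_1 = 6.667 V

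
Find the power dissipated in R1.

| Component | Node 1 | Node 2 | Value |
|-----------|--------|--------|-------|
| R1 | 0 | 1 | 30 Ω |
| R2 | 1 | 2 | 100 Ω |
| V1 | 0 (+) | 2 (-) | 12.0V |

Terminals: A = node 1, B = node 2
Nodal analysis, taking node 2 as the 0 V reference.
Source V1 fixes V_0 = 12 V.
KCL at each unknown node (sum of currents leaving = 0; resistances in Ω):
  Node 1: (V_1 - 12)/30 + (V_1 - 0)/100 = 0
Collecting terms: 0.04333 × V_1 = 0.4  =>  V_1 = 9.231 V
I_R1 = (V_0 - V_1)/R1 = (12 - 9.231)/30 = 0.09231 A
P_R1 = I_R1² × R1 = (0.09231)² × 30 = 0.2556 W

Final answer: 0.2556 W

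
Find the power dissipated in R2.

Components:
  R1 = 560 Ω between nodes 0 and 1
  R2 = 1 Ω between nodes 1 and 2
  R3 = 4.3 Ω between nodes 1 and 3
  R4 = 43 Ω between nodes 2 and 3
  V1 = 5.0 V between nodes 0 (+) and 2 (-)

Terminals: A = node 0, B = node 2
Nodal analysis, taking node 2 as the 0 V reference.
Source V1 fixes V_0 = 5 V.
KCL at each unknown node (sum of currents leaving = 0; resistances in Ω):
  Node 1: (V_1 - 5)/560 + (V_1 - 0)/1 + (V_1 - V_3)/4.3 = 0
  Node 3: (V_3 - V_1)/4.3 + (V_3 - 0)/43 = 0
Collecting terms (coefficients in siemens):
  1.234·V_1 - 0.2326·V_3 = 0.008929
  0.2558·V_3 - 0.2326·V_1 = 0
Determinant D = (1.234)(0.2558) - (-0.2326)(-0.2326) = 0.2617
V_1 = [(0.008929)(0.2558) - (-0.2326)(0)]/D = 0.008728 V
V_3 = [(1.234)(0) - (0.008929)(-0.2326)]/D = 0.007935 V
I_R2 = (V_1 - V_2)/R2 = (0.008728 - 0)/1 = 0.008728 A
P_R2 = I_R2² × R2 = (0.008728)² × 1 = 0.00007619 W

Final answer: 7.619e-05 W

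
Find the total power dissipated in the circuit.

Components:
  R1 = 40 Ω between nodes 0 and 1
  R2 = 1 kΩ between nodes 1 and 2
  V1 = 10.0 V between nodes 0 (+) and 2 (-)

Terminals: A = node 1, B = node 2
Nodal analysis, taking node 2 as the 0 V reference.
Source V1 fixes V_0 = 10 V.
KCL at each unknown node (sum of currents leaving = 0; resistances in Ω):
  Node 1: (V_1 - 10)/40 + (V_1 - 0)/1000 = 0
Collecting terms: 0.026 × V_1 = 0.25  =>  V_1 = 9.615 V
Power in each resistor, P = (ΔV)²/R:
  P_R1 = (10 - 9.615)²/40 = 0.003698 W
  P_R2 = (9.615 - 0)²/1000 = 0.09246 W
P_total = P_R1 + P_R2 = 0.09615 W

Final answer: 0.09615 W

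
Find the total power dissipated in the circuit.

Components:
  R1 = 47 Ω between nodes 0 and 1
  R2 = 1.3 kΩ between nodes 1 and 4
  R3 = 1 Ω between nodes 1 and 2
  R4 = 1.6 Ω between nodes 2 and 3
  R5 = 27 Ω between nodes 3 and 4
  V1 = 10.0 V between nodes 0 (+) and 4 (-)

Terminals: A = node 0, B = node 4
Nodal analysis, taking node 4 as the 0 V reference.
Source V1 fixes V_0 = 10 V.
KCL at each unknown node (sum of currents leaving = 0; resistances in Ω):
  Node 1: (V_1 - 10)/47 + (V_1 - 0)/1300 + (V_1 - V_2)/1 = 0
  Node 2: (V_2 - V_1)/1 + (V_2 - V_3)/1.6 = 0
  Node 3: (V_3 - V_2)/1.6 + (V_3 - 0)/27 = 0
Collecting terms (coefficients in siemens):
  1.022·V_1 - 1·V_2 = 0.2128
  1.625·V_2 - 1·V_1 - 0.625·V_3 = 0
  0.662·V_3 - 0.625·V_2 = 0
Solving these 3 simultaneous equations (Gaussian elimination) gives:
  V_1 = 3.811 V, V_2 = 3.682 V, V_3 = 3.476 V
Power in each resistor, P = (ΔV)²/R:
  P_R1 = (10 - 3.811)²/47 = 0.815 W
  P_R2 = (3.811 - 0)²/1300 = 0.01117 W
  P_R3 = (3.811 - 3.682)²/1 = 0.01658 W
  P_R4 = (3.682 - 3.476)²/1.6 = 0.02652 W
  P_R5 = (3.476 - 0)²/27 = 0.4476 W
P_total = P_R1 + P_R2 + P_R3 + P_R4 + P_R5 = 1.317 W

Final answer: 1.317 W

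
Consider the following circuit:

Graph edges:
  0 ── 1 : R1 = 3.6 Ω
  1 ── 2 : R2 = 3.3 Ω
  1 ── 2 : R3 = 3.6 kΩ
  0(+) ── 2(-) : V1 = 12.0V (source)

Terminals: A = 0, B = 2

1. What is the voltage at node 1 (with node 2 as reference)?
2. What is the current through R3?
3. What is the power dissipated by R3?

Nodal analysis, taking node 2 as the 0 V reference.
Source V1 fixes V_0 = 12 V.
KCL at each unknown node (sum of currents leaving = 0; resistances in Ω):
  Node 1: (V_1 - 12)/3.6 + (V_1 - 0)/3.3 + (V_1 - 0)/3600 = 0
Collecting terms: 0.5811 × V_1 = 3.333  =>  V_1 = 5.736 V
Part 1:
  Read off the nodal solution: V_1 = 5.736 V
Part 2:
  I_R3 = (V_1 - V_2)/R3 = (5.736 - 0)/3600 = 0.001593 A
  Magnitude: I_R3 = 0.001593 A
Part 3:
  I_R3 = (V_1 - V_2)/R3 = (5.736 - 0)/3600 = 0.001593 A
  P_R3 = I_R3² × R3 = (0.001593)² × 3600 = 0.009141 W

Final answers:
1. V_1 = 5.736 V
2. I_R3 = 0.001593 A
3. P_R3 = 0.009141 W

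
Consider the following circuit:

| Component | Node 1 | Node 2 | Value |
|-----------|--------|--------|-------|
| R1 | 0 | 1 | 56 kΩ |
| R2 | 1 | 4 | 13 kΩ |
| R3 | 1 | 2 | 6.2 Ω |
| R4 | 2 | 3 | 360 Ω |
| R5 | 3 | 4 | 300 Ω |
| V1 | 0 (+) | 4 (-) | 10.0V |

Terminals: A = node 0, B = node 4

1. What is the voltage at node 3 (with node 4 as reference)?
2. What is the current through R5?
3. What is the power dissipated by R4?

Nodal analysis, taking node 4 as the 0 V reference.
Source V1 fixes V_0 = 10 V.
KCL at each unknown node (sum of currents leaving = 0; resistances in Ω):
  Node 1: (V_1 - 10)/56000 + (V_1 - 0)/13000 + (V_1 - V_2)/6.2 = 0
  Node 2: (V_2 - V_1)/6.2 + (V_2 - V_3)/360 = 0
  Node 3: (V_3 - V_2)/360 + (V_3 - 0)/300 = 0
Collecting terms (coefficients in siemens):
  0.1614·V_1 - 0.1613·V_2 = 0.0001786
  0.1641·V_2 - 0.1613·V_1 - 0.002778·V_3 = 0
  0.006111·V_3 - 0.002778·V_2 = 0
Solving these 3 simultaneous equations (Gaussian elimination) gives:
  V_1 = 0.1119 V, V_2 = 0.1109 V, V_3 = 0.05039 V
Part 1:
  Read off the nodal solution: V_3 = 0.05039 V
Part 2:
  I_R5 = (V_3 - V_4)/R5 = (0.05039 - 0)/300 = 0.000168 A
  Magnitude: I_R5 = 0.000168 A
Part 3:
  I_R4 = (V_2 - V_3)/R4 = (0.1109 - 0.05039)/360 = 0.000168 A
  P_R4 = I_R4² × R4 = (0.000168)² × 360 = 0.00001016 W

Final answers:
1. V_3 = 0.05039 V
2. I_R5 = 0.000168 A
3. P_R4 = 1.016e-05 W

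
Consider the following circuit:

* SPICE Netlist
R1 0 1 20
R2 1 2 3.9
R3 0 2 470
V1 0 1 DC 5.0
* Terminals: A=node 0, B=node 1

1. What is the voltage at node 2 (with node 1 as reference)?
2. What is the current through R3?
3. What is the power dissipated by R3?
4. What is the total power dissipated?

Nodal analysis, taking node 1 as the 0 V reference.
Source V1 fixes V_0 = 5 V.
KCL at each unknown node (sum of currents leaving = 0; resistances in Ω):
  Node 2: (V_2 - 0)/3.9 + (V_2 - 5)/470 = 0
Collecting terms: 0.2585 × V_2 = 0.01064  =>  V_2 = 0.04115 V
Part 1:
  Read off the nodal solution: V_2 = 0.04115 V
Part 2:
  I_R3 = (V_0 - V_2)/R3 = (5 - 0.04115)/470 = 0.01055 A
  Magnitude: I_R3 = 0.01055 A
Part 3:
  I_R3 = (V_0 - V_2)/R3 = (5 - 0.04115)/470 = 0.01055 A
  P_R3 = I_R3² × R3 = (0.01055)² × 470 = 0.05232 W
Part 4:
  Power in each resistor, P = (ΔV)²/R:
    P_R1 = (5 - 0)²/20 = 1.25 W
    P_R2 = (0 - 0.04115)²/3.9 = 0.0004341 W
    P_R3 = (5 - 0.04115)²/470 = 0.05232 W
  P_total = P_R1 + P_R2 + P_R3 = 1.303 W

Final answers:
1. V_2 = 0.04115 V
2. I_R3 = 0.01055 A
3. P_R3 = 0.05232 W
4. P_total = 1.303 W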